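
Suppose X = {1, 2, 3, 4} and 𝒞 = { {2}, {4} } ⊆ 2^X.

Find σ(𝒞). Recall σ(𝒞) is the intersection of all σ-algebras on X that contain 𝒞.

σ(𝒞) (8 sets): { ∅, {2}, {4}, {1, 3}, {2, 4}, {1, 2, 3}, {1, 3, 4}, X }

Working:
Initial family (4 sets): { ∅, {2}, {4}, X }.
Pass 1: +3 →
  {2, 4}  = {2} ∪ {4}
  {1, 2, 3}  = {4}ᶜ
  {1, 3, 4}  = {2}ᶜ
  — 7 sets.
Pass 2: 1 new —
  {1, 3}  = {2, 4}ᶜ
  — 8 sets.
Pass 3: already closed under ᶜ and ∪.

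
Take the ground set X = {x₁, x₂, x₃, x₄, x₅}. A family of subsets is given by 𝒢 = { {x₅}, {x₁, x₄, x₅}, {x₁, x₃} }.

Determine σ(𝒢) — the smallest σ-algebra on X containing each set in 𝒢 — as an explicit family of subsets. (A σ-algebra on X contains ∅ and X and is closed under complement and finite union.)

Seed the family with 𝒢 together with ∅ and X: { {}, {x₅}, {x₁, x₃}, {x₁, x₄, x₅}, X }.
Step 1 (5 new):
  {x₂, x₃}  = {x₁, x₄, x₅}ᶜ
  {x₁, x₃, x₅}  = {x₁, x₃} ∪ {x₅}
  {x₂, x₄, x₅}  = {x₁, x₃}ᶜ
  {x₁, x₂, x₃, x₄}  = {x₅}ᶜ
  {x₁, x₃, x₄, x₅}  = {x₁, x₄, x₅} ∪ {x₁, x₃}
  (now 10)
Step 2: 7 new —
  {x₂}  = {x₁, x₃, x₄, x₅}ᶜ
  {x₂, x₄}  = {x₁, x₃, x₅}ᶜ
  {x₁, x₂, x₃}  = {x₂, x₃} ∪ {x₁, x₃}
  {x₂, x₃, x₅}  = {x₅} ∪ {x₂, x₃}
  {x₁, x₂, x₃, x₅}  = {x₁, x₃, x₅} ∪ {x₂, x₃}
  {x₁, x₂, x₄, x₅}  = {x₁, x₄, x₅} ∪ {x₂, x₄, x₅}
  {x₂, x₃, x₄, x₅}  = {x₂, x₃} ∪ {x₂, x₄, x₅}
  (now 17)
Step 3: +7 →
  {x₁}  = {x₂, x₃, x₄, x₅}ᶜ
  {x₃}  = {x₁, x₂, x₄, x₅}ᶜ
  {x₄}  = {x₁, x₂, x₃, x₅}ᶜ
  {x₁, x₄}  = {x₂, x₃, x₅}ᶜ
  {x₂, x₅}  = {x₂} ∪ {x₅}
  {x₄, x₅}  = {x₁, x₂, x₃}ᶜ
  {x₂, x₃, x₄}  = {x₂, x₃} ∪ {x₂, x₄}
  (now 24)
Step 4 (8 new):
  {x₁, x₂}  = {x₂} ∪ {x₁}
  {x₁, x₅}  = {x₂, x₃, x₄}ᶜ
  {x₃, x₄}  = {x₃} ∪ {x₄}
  {x₃, x₅}  = {x₅} ∪ {x₃}
  {x₁, x₂, x₄}  = {x₂} ∪ {x₁, x₄}
  {x₁, x₂, x₅}  = {x₂, x₅} ∪ {x₁}
  {x₁, x₃, x₄}  = {x₂, x₅}ᶜ
  {x₃, x₄, x₅}  = {x₄, x₅} ∪ {x₃}
  (now 32)
Step 5 adds nothing — fixpoint reached.

σ(𝒢) = { {}, {x₁}, {x₂}, {x₃}, {x₄}, {x₅}, {x₁, x₂}, {x₁, x₃}, {x₁, x₄}, {x₁, x₅}, {x₂, x₃}, {x₂, x₄}, {x₂, x₅}, {x₃, x₄}, {x₃, x₅}, {x₄, x₅}, {x₁, x₂, x₃}, {x₁, x₂, x₄}, {x₁, x₂, x₅}, {x₁, x₃, x₄}, {x₁, x₃, x₅}, {x₁, x₄, x₅}, {x₂, x₃, x₄}, {x₂, x₃, x₅}, {x₂, x₄, x₅}, {x₃, x₄, x₅}, {x₁, x₂, x₃, x₄}, {x₁, x₂, x₃, x₅}, {x₁, x₂, x₄, x₅}, {x₁, x₃, x₄, x₅}, {x₂, x₃, x₄, x₅}, X }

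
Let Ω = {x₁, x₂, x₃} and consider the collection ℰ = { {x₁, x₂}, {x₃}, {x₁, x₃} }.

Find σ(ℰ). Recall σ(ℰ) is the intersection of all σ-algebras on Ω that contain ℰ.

Seed the family with ℰ together with ∅ and Ω: { ∅, {x₃}, {x₁, x₂}, {x₁, x₃}, Ω }.
Round 1 (1 new):
  {x₂}  = Ω∖{x₁, x₃}
  — 6 sets.
Round 2: +1 →
  {x₂, x₃}  = {x₃} ∪ {x₂}
  — 7 sets.
Round 3 (1 new):
  {x₁}  = Ω∖{x₂, x₃}
  — 8 sets.
Round 4: stable.

Hence σ(ℰ) has 8 members: { ∅, {x₁}, {x₂}, {x₃}, {x₁, x₂}, {x₁, x₃}, {x₂, x₃}, Ω }.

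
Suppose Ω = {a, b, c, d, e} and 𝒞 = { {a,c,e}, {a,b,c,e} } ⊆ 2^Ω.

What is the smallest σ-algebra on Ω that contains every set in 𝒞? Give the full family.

σ(𝒞) (8 sets): { {}, {b}, {d}, {b,d}, {a,c,e}, {a,b,c,e}, {a,c,d,e}, Ω }

Derivation:
Seed the family with 𝒞 together with ∅ and Ω: { {}, {a,c,e}, {a,b,c,e}, Ω }.
Iteration 1: 2 new —
  {d}  = Ω∖{a,b,c,e}
  {b,d}  = Ω∖{a,c,e}
  [6 total]
Iteration 2 (1 new):
  {a,c,d,e}  = {d} ∪ {a,c,e}
  [7 total]
Iteration 3: 1 new —
  {b}  = Ω∖{a,c,d,e}
  [8 total]
Iteration 4: already closed under ᶜ and ∪.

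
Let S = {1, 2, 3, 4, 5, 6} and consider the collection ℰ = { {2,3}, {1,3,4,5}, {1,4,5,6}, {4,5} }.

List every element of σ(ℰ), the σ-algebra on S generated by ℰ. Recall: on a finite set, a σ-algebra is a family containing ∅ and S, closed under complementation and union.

Take S₀ = ℰ ∪ {∅, S} = { {}, {2,3}, {4,5}, {1,3,4,5}, {1,4,5,6}, S }.
Step 1 (5 new):
  {2,6}  = ᶜ of {1,3,4,5}
  {1,2,3,6}  = ᶜ of {4,5}
  {2,3,4,5}  = {4,5} ∪ {2,3}
  {1,2,3,4,5}  = {2,3} ∪ {1,3,4,5}
  {1,3,4,5,6}  = {1,3,4,5} ∪ {1,4,5,6}
  (now 11)
Step 2 adds 7:
  {2}  = ᶜ of {1,3,4,5,6}
  {6}  = ᶜ of {1,2,3,4,5}
  {1,6}  = ᶜ of {2,3,4,5}
  {2,3,6}  = {2,6} ∪ {2,3}
  {2,4,5,6}  = {2,6} ∪ {4,5}
  {1,2,4,5,6}  = {1,4,5,6} ∪ {2,6}
  {2,3,4,5,6}  = {2,6} ∪ {2,3,4,5}
  (now 18)
Step 3. New:
  {1}  = ᶜ of {2,3,4,5,6}
  {3}  = ᶜ of {1,2,4,5,6}
  {1,3}  = ᶜ of {2,4,5,6}
  {1,2,6}  = {1,6} ∪ {2}
  {1,4,5}  = ᶜ of {2,3,6}
  {2,4,5}  = {4,5} ∪ {2}
  {4,5,6}  = {4,5} ∪ {6}
  (now 25)
Step 4. New:
  {1,2}  = {2} ∪ {1}
  {3,6}  = {6} ∪ {3}
  {1,2,3}  = ᶜ of {4,5,6}
  {1,3,6}  = ᶜ of {2,4,5}
  {3,4,5}  = ᶜ of {1,2,6}
  {1,2,4,5}  = {1,4,5} ∪ {2}
  {3,4,5,6}  = {3} ∪ {4,5,6}
  (now 32)
Step 5: already closed under ᶜ and ∪.

Hence σ(ℰ) has 32 members: { {}, {1}, {2}, {3}, {6}, {1,2}, {1,3}, {1,6}, {2,3}, {2,6}, {3,6}, {4,5}, {1,2,3}, {1,2,6}, {1,3,6}, {1,4,5}, {2,3,6}, {2,4,5}, {3,4,5}, {4,5,6}, {1,2,3,6}, {1,2,4,5}, {1,3,4,5}, {1,4,5,6}, {2,3,4,5}, {2,4,5,6}, {3,4,5,6}, {1,2,3,4,5}, {1,2,4,5,6}, {1,3,4,5,6}, {2,3,4,5,6}, S }.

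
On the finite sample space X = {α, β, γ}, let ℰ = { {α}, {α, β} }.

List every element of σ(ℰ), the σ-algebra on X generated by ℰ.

Initial family (4 sets): { {}, {α}, {α, β}, X }.
Iteration 1: +2 →
  {γ}  = complement {α, β}
  {β, γ}  = complement {α}
  [6 total]
Iteration 2: 1 new —
  {α, γ}  = {γ} ∪ {α}
  [7 total]
Iteration 3: +1 →
  {β}  = complement {α, γ}
  [8 total]
Iteration 4: already closed under ᶜ and ∪.

σ(ℰ) = { {}, {α}, {β}, {γ}, {α, β}, {α, γ}, {β, γ}, X }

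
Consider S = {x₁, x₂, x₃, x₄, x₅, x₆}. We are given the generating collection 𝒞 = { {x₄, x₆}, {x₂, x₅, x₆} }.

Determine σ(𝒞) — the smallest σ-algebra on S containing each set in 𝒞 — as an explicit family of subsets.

Seed the family with 𝒞 together with ∅ and S: { {}, {x₄, x₆}, {x₂, x₅, x₆}, S }.
Round 1 (3 new):
  {x₁, x₃, x₄}  = {x₂, x₅, x₆}ᶜ
  {x₁, x₂, x₃, x₅}  = {x₄, x₆}ᶜ
  {x₂, x₄, x₅, x₆}  = {x₂, x₅, x₆} ∪ {x₄, x₆}
Round 2. New:
  {x₁, x₃}  = {x₂, x₄, x₅, x₆}ᶜ
  {x₁, x₃, x₄, x₆}  = {x₁, x₃, x₄} ∪ {x₄, x₆}
  {x₁, x₂, x₃, x₄, x₅}  = {x₁, x₃, x₄} ∪ {x₁, x₂, x₃, x₅}
  {x₁, x₂, x₃, x₅, x₆}  = {x₂, x₅, x₆} ∪ {x₁, x₂, x₃, x₅}
Round 3: 3 new —
  {x₄}  = {x₁, x₂, x₃, x₅, x₆}ᶜ
  {x₆}  = {x₁, x₂, x₃, x₄, x₅}ᶜ
  {x₂, x₅}  = {x₁, x₃, x₄, x₆}ᶜ
Round 4. New:
  {x₁, x₃, x₆}  = {x₁, x₃} ∪ {x₆}
  {x₂, x₄, x₅}  = {x₂, x₅} ∪ {x₄}
Round 5: closed — nothing new.

|σ(𝒞)| = 16.  σ(𝒞) = { {}, {x₄}, {x₆}, {x₁, x₃}, {x₂, x₅}, {x₄, x₆}, {x₁, x₃, x₄}, {x₁, x₃, x₆}, {x₂, x₄, x₅}, {x₂, x₅, x₆}, {x₁, x₂, x₃, x₅}, {x₁, x₃, x₄, x₆}, {x₂, x₄, x₅, x₆}, {x₁, x₂, x₃, x₄, x₅}, {x₁, x₂, x₃, x₅, x₆}, S }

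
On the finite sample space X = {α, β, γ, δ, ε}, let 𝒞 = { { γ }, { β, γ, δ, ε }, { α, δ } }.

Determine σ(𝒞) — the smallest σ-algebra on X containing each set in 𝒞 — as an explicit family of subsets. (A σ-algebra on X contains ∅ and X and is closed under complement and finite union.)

Answer: σ(𝒞) = { {  }, { α }, { γ }, { δ }, { α, γ }, { α, δ }, { β, ε }, { γ, δ }, { α, β, ε }, { α, γ, δ }, { β, γ, ε }, { β, δ, ε }, { α, β, γ, ε }, { α, β, δ, ε }, { β, γ, δ, ε }, X }

Derivation:
Initial family (5 sets): { {  }, { γ }, { α, δ }, { β, γ, δ, ε }, X }.
Step 1 adds 4:
  { α }  = { β, γ, δ, ε }ᶜ
  { α, γ, δ }  = { γ } ∪ { α, δ }
  { β, γ, ε }  = { α, δ }ᶜ
  { α, β, δ, ε }  = { γ }ᶜ
  (now 9)
Step 2 (3 new):
  { α, γ }  = { γ } ∪ { α }
  { β, ε }  = { α, γ, δ }ᶜ
  { α, β, γ, ε }  = { β, γ, ε } ∪ { α }
  (now 12)
Step 3: 3 new —
  { δ }  = { α, β, γ, ε }ᶜ
  { α, β, ε }  = { β, ε } ∪ { α }
  { β, δ, ε }  = { α, γ }ᶜ
  (now 15)
Step 4 adds 1:
  { γ, δ }  = { α, β, ε }ᶜ
  (now 16)
Step 5: stable.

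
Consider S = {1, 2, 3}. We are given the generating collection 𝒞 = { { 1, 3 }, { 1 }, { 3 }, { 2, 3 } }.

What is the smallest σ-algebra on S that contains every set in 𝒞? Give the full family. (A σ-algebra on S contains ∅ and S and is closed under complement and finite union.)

Initial family (6 sets): { ∅, { 1 }, { 3 }, { 1, 3 }, { 2, 3 }, S }.
Round 1: 2 new —
  { 2 }  = S∖{ 1, 3 }
  { 1, 2 }  = S∖{ 3 }
  [8 total]
Round 2: stable.

Hence σ(𝒞) has 8 members: { ∅, { 1 }, { 2 }, { 3 }, { 1, 2 }, { 1, 3 }, { 2, 3 }, S }.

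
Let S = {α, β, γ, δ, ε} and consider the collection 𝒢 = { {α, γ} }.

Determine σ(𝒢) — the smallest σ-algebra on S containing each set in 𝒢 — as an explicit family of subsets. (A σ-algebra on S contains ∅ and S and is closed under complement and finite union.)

Take S₀ = 𝒢 ∪ {∅, S} = { {}, {α, γ}, S }.
Step 1: 1 new —
  {β, δ, ε}  = ᶜ of {α, γ}
Step 2: closed — nothing new.

|σ(𝒢)| = 4.  σ(𝒢) = { {}, {α, γ}, {β, δ, ε}, S }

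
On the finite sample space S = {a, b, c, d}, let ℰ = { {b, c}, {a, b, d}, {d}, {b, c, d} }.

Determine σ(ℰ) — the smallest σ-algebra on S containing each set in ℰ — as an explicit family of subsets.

Seed the family with ℰ together with ∅ and S: { {}, {d}, {b, c}, {a, b, d}, {b, c, d}, S }.
Pass 1: 4 new —
  {a}  = {b, c, d}ᶜ
  {c}  = {a, b, d}ᶜ
  {a, d}  = {b, c}ᶜ
  {a, b, c}  = {d}ᶜ
  [10 total]
Pass 2: +3 →
  {a, c}  = {c} ∪ {a}
  {c, d}  = {c} ∪ {d}
  {a, c, d}  = {c} ∪ {a, d}
  [13 total]
Pass 3 adds 3:
  {b}  = {a, c, d}ᶜ
  {a, b}  = {c, d}ᶜ
  {b, d}  = {a, c}ᶜ
  [16 total]
Pass 4: stable.

|σ(ℰ)| = 16.  σ(ℰ) = { {}, {a}, {b}, {c}, {d}, {a, b}, {a, c}, {a, d}, {b, c}, {b, d}, {c, d}, {a, b, c}, {a, b, d}, {a, c, d}, {b, c, d}, S }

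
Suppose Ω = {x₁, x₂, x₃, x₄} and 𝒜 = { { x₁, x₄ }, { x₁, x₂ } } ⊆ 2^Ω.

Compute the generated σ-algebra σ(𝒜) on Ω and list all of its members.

Initial family (4 sets): { {}, { x₁, x₂ }, { x₁, x₄ }, Ω }.
Step 1. New:
  { x₂, x₃ }  = { x₁, x₄ }ᶜ
  { x₃, x₄ }  = { x₁, x₂ }ᶜ
  { x₁, x₂, x₄ }  = { x₁, x₂ } ∪ { x₁, x₄ }
  [7 total]
Step 2: 4 new —
  { x₃ }  = { x₁, x₂, x₄ }ᶜ
  { x₁, x₂, x₃ }  = { x₂, x₃ } ∪ { x₁, x₂ }
  { x₁, x₃, x₄ }  = { x₃, x₄ } ∪ { x₁, x₄ }
  { x₂, x₃, x₄ }  = { x₃, x₄ } ∪ { x₂, x₃ }
  [11 total]
Step 3 adds 3:
  { x₁ }  = { x₂, x₃, x₄ }ᶜ
  { x₂ }  = { x₁, x₃, x₄ }ᶜ
  { x₄ }  = { x₁, x₂, x₃ }ᶜ
  [14 total]
Step 4: 2 new —
  { x₁, x₃ }  = { x₃ } ∪ { x₁ }
  { x₂, x₄ }  = { x₄ } ∪ { x₂ }
  [16 total]
Step 5: stable.

σ(𝒜) = { {}, { x₁ }, { x₂ }, { x₃ }, { x₄ }, { x₁, x₂ }, { x₁, x₃ }, { x₁, x₄ }, { x₂, x₃ }, { x₂, x₄ }, { x₃, x₄ }, { x₁, x₂, x₃ }, { x₁, x₂, x₄ }, { x₁, x₃, x₄ }, { x₂, x₃, x₄ }, Ω }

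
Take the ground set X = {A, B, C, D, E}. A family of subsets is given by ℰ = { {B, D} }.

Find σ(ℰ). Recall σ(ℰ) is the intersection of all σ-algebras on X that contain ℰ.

Seed the family with ℰ together with ∅ and X: { ∅, {B, D}, X }.
Pass 1: +1 →
  {A, C, E}  = ᶜ of {B, D}
  |family| = 4
After Pass 2 the family is unchanged; done.

|σ(ℰ)| = 4.  σ(ℰ) = { ∅, {B, D}, {A, C, E}, X }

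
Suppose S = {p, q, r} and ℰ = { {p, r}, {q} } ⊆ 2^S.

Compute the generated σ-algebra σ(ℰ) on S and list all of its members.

Seed the family with ℰ together with ∅ and S: { {}, {q}, {p, r}, S }.
Step 1: closed — nothing new.

σ(ℰ) = { {}, {q}, {p, r}, S }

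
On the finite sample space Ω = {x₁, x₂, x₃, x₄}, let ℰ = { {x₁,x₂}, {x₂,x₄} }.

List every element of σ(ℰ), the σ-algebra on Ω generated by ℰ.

Take S₀ = ℰ ∪ {∅, Ω} = { {}, {x₁,x₂}, {x₂,x₄}, Ω }.
Pass 1. New:
  {x₁,x₃}  = {x₂,x₄}ᶜ
  {x₃,x₄}  = {x₁,x₂}ᶜ
  {x₁,x₂,x₄}  = {x₁,x₂} ∪ {x₂,x₄}
  [7 total]
Pass 2 (4 new):
  {x₃}  = {x₁,x₂,x₄}ᶜ
  {x₁,x₂,x₃}  = {x₁,x₂} ∪ {x₁,x₃}
  {x₁,x₃,x₄}  = {x₃,x₄} ∪ {x₁,x₃}
  {x₂,x₃,x₄}  = {x₃,x₄} ∪ {x₂,x₄}
  [11 total]
Pass 3: +3 →
  {x₁}  = {x₂,x₃,x₄}ᶜ
  {x₂}  = {x₁,x₃,x₄}ᶜ
  {x₄}  = {x₁,x₂,x₃}ᶜ
  [14 total]
Pass 4 (2 new):
  {x₁,x₄}  = {x₄} ∪ {x₁}
  {x₂,x₃}  = {x₃} ∪ {x₂}
  [16 total]
Pass 5: already closed under ᶜ and ∪.

|σ(ℰ)| = 16.  σ(ℰ) = { {}, {x₁}, {x₂}, {x₃}, {x₄}, {x₁,x₂}, {x₁,x₃}, {x₁,x₄}, {x₂,x₃}, {x₂,x₄}, {x₃,x₄}, {x₁,x₂,x₃}, {x₁,x₂,x₄}, {x₁,x₃,x₄}, {x₂,x₃,x₄}, Ω }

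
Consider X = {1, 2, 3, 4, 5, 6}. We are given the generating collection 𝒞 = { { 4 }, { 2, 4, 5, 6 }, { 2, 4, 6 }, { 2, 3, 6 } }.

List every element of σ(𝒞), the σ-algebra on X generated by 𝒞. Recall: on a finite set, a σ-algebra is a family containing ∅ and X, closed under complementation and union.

Begin from { ∅, { 4 }, { 2, 3, 6 }, { 2, 4, 6 }, { 2, 4, 5, 6 }, X } (that is, 𝒞 plus ∅ and X).
Iteration 1 (6 new):
  { 1, 3 }  = complement { 2, 4, 5, 6 }
  { 1, 3, 5 }  = complement { 2, 4, 6 }
  { 1, 4, 5 }  = complement { 2, 3, 6 }
  { 2, 3, 4, 6 }  = { 2, 4, 6 } ∪ { 2, 3, 6 }
  { 1, 2, 3, 5, 6 }  = complement { 4 }
  { 2, 3, 4, 5, 6 }  = { 2, 4, 5, 6 } ∪ { 2, 3, 6 }
  |family| = 12
Iteration 2 adds 7:
  { 1 }  = complement { 2, 3, 4, 5, 6 }
  { 1, 5 }  = complement { 2, 3, 4, 6 }
  { 1, 3, 4 }  = { 1, 3 } ∪ { 4 }
  { 1, 2, 3, 6 }  = { 2, 3, 6 } ∪ { 1, 3 }
  { 1, 3, 4, 5 }  = { 1, 4, 5 } ∪ { 1, 3, 5 }
  { 1, 2, 3, 4, 6 }  = { 2, 4, 6 } ∪ { 1, 3 }
  { 1, 2, 4, 5, 6 }  = { 1, 4, 5 } ∪ { 2, 4, 6 }
  |family| = 19
Iteration 3: +7 →
  { 3 }  = complement { 1, 2, 4, 5, 6 }
  { 5 }  = complement { 1, 2, 3, 4, 6 }
  { 1, 4 }  = { 4 } ∪ { 1 }
  { 2, 6 }  = complement { 1, 3, 4, 5 }
  { 4, 5 }  = complement { 1, 2, 3, 6 }
  { 2, 5, 6 }  = complement { 1, 3, 4 }
  { 1, 2, 4, 6 }  = { 2, 4, 6 } ∪ { 1 }
  |family| = 26
Iteration 4 adds 6:
  { 3, 4 }  = { 3 } ∪ { 4 }
  { 3, 5 }  = complement { 1, 2, 4, 6 }
  { 1, 2, 6 }  = { 1 } ∪ { 2, 6 }
  { 3, 4, 5 }  = { 4, 5 } ∪ { 3 }
  { 1, 2, 5, 6 }  = { 1 } ∪ { 2, 5, 6 }
  { 2, 3, 5, 6 }  = complement { 1, 4 }
  |family| = 32
Iteration 5: already closed under ᶜ and ∪.

σ(𝒞) = { ∅, { 1 }, { 3 }, { 4 }, { 5 }, { 1, 3 }, { 1, 4 }, { 1, 5 }, { 2, 6 }, { 3, 4 }, { 3, 5 }, { 4, 5 }, { 1, 2, 6 }, { 1, 3, 4 }, { 1, 3, 5 }, { 1, 4, 5 }, { 2, 3, 6 }, { 2, 4, 6 }, { 2, 5, 6 }, { 3, 4, 5 }, { 1, 2, 3, 6 }, { 1, 2, 4, 6 }, { 1, 2, 5, 6 }, { 1, 3, 4, 5 }, { 2, 3, 4, 6 }, { 2, 3, 5, 6 }, { 2, 4, 5, 6 }, { 1, 2, 3, 4, 6 }, { 1, 2, 3, 5, 6 }, { 1, 2, 4, 5, 6 }, { 2, 3, 4, 5, 6 }, X }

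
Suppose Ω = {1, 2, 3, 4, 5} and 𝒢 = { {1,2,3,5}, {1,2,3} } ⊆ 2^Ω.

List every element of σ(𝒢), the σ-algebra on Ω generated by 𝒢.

Begin from { {}, {1,2,3}, {1,2,3,5}, Ω } (that is, 𝒢 plus ∅ and Ω).
Iteration 1 adds 2:
  {4}  = {1,2,3,5}ᶜ
  {4,5}  = {1,2,3}ᶜ
  |family| = 6
Iteration 2 (1 new):
  {1,2,3,4}  = {1,2,3} ∪ {4}
  |family| = 7
Iteration 3. New:
  {5}  = {1,2,3,4}ᶜ
  |family| = 8
Iteration 4: closed — nothing new.

Therefore σ(𝒢) = { {}, {4}, {5}, {4,5}, {1,2,3}, {1,2,3,4}, {1,2,3,5}, Ω } (|σ(𝒢)| = 8).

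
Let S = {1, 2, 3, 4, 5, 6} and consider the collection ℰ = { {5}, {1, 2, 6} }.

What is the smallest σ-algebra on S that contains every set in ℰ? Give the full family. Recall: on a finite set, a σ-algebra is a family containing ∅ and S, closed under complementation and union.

Take S₀ = ℰ ∪ {∅, S} = { {}, {5}, {1, 2, 6}, S }.
Step 1: +3 →
  {3, 4, 5}  = {1, 2, 6}ᶜ
  {1, 2, 5, 6}  = {5} ∪ {1, 2, 6}
  {1, 2, 3, 4, 6}  = {5}ᶜ
  |family| = 7
Step 2. New:
  {3, 4}  = {1, 2, 5, 6}ᶜ
  |family| = 8
After Step 3 the family is unchanged; done.

Hence σ(ℰ) has 8 members: { {}, {5}, {3, 4}, {1, 2, 6}, {3, 4, 5}, {1, 2, 5, 6}, {1, 2, 3, 4, 6}, S }.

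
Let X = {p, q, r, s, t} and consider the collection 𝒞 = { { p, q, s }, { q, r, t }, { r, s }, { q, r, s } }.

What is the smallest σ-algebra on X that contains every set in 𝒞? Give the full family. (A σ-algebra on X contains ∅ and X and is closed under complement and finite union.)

σ(𝒞) = { ∅, { p }, { q }, { r }, { s }, { t }, { p, q }, { p, r }, { p, s }, { p, t }, { q, r }, { q, s }, { q, t }, { r, s }, { r, t }, { s, t }, { p, q, r }, { p, q, s }, { p, q, t }, { p, r, s }, { p, r, t }, { p, s, t }, { q, r, s }, { q, r, t }, { q, s, t }, { r, s, t }, { p, q, r, s }, { p, q, r, t }, { p, q, s, t }, { p, r, s, t }, { q, r, s, t }, X }

Derivation:
Initial family (6 sets): { ∅, { r, s }, { p, q, s }, { q, r, s }, { q, r, t }, X }.
Iteration 1: 6 new —
  { p, s }  = complement { q, r, t }
  { p, t }  = complement { q, r, s }
  { r, t }  = complement { p, q, s }
  { p, q, t }  = complement { r, s }
  { p, q, r, s }  = { r, s } ∪ { p, q, s }
  { q, r, s, t }  = { r, s } ∪ { q, r, t }
  [12 total]
Iteration 2 adds 9:
  { p }  = complement { q, r, s, t }
  { t }  = complement { p, q, r, s }
  { p, r, s }  = { r, s } ∪ { p, s }
  { p, r, t }  = { p, t } ∪ { r, t }
  { p, s, t }  = { p, s } ∪ { p, t }
  { r, s, t }  = { r, s } ∪ { r, t }
  { p, q, r, t }  = { p, q, t } ∪ { q, r, t }
  { p, q, s, t }  = { p, q, s } ∪ { p, q, t }
  { p, r, s, t }  = { r, s } ∪ { p, t }
  [21 total]
Iteration 3: 7 new —
  { q }  = complement { p, r, s, t }
  { r }  = complement { p, q, s, t }
  { s }  = complement { p, q, r, t }
  { p, q }  = complement { r, s, t }
  { q, r }  = complement { p, s, t }
  { q, s }  = complement { p, r, t }
  { q, t }  = complement { p, r, s }
  [28 total]
Iteration 4. New:
  { p, r }  = { r } ∪ { p }
  { s, t }  = { t } ∪ { s }
  { p, q, r }  = { p, q } ∪ { r }
  { q, s, t }  = { q, t } ∪ { s }
  [32 total]
Iteration 5: already closed under ᶜ and ∪.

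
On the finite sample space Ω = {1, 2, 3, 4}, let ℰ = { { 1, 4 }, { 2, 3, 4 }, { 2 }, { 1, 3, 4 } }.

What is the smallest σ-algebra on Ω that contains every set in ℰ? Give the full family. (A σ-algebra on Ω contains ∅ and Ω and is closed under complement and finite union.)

σ(ℰ) = { {  }, { 1 }, { 2 }, { 3 }, { 4 }, { 1, 2 }, { 1, 3 }, { 1, 4 }, { 2, 3 }, { 2, 4 }, { 3, 4 }, { 1, 2, 3 }, { 1, 2, 4 }, { 1, 3, 4 }, { 2, 3, 4 }, Ω }

Check:
Initial family (6 sets): { {  }, { 2 }, { 1, 4 }, { 1, 3, 4 }, { 2, 3, 4 }, Ω }.
Pass 1: 3 new —
  { 1 }  = complement { 2, 3, 4 }
  { 2, 3 }  = complement { 1, 4 }
  { 1, 2, 4 }  = { 1, 4 } ∪ { 2 }
  |family| = 9
Pass 2. New:
  { 3 }  = complement { 1, 2, 4 }
  { 1, 2 }  = { 2 } ∪ { 1 }
  { 1, 2, 3 }  = { 2, 3 } ∪ { 1 }
  |family| = 12
Pass 3 (3 new):
  { 4 }  = complement { 1, 2, 3 }
  { 1, 3 }  = { 3 } ∪ { 1 }
  { 3, 4 }  = complement { 1, 2 }
  |family| = 15
Pass 4: +1 →
  { 2, 4 }  = complement { 1, 3 }
  |family| = 16
Pass 5: closed — nothing new.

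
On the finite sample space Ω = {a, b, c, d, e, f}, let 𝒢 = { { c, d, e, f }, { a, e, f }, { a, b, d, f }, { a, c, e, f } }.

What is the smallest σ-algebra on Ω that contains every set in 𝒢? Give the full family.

Initial family (6 sets): { ∅, { a, e, f }, { a, b, d, f }, { a, c, e, f }, { c, d, e, f }, Ω }.
Round 1: +6 →
  { a, b }  = ᶜ of { c, d, e, f }
  { b, d }  = ᶜ of { a, c, e, f }
  { c, e }  = ᶜ of { a, b, d, f }
  { b, c, d }  = ᶜ of { a, e, f }
  { a, b, d, e, f }  = { a, b, d, f } ∪ { a, e, f }
  { a, c, d, e, f }  = { a, c, e, f } ∪ { c, d, e, f }
  — 12 sets.
Round 2 (10 new):
  { b }  = ᶜ of { a, c, d, e, f }
  { c }  = ᶜ of { a, b, d, e, f }
  { a, b, d }  = { a, b } ∪ { b, d }
  { a, b, c, d }  = { b, c, d } ∪ { a, b }
  { a, b, c, e }  = { a, b } ∪ { c, e }
  { a, b, e, f }  = { a, b } ∪ { a, e, f }
  { b, c, d, e }  = { b, c, d } ∪ { c, e }
  { a, b, c, d, f }  = { a, b, d, f } ∪ { b, c, d }
  { a, b, c, e, f }  = { a, c, e, f } ∪ { a, b }
  { b, c, d, e, f }  = { b, c, d } ∪ { c, d, e, f }
  — 22 sets.
Round 3: +12 →
  { a }  = ᶜ of { b, c, d, e, f }
  { d }  = ᶜ of { a, b, c, e, f }
  { e }  = ᶜ of { a, b, c, d, f }
  { a, f }  = ᶜ of { b, c, d, e }
  { b, c }  = { b } ∪ { c }
  { c, d }  = ᶜ of { a, b, e, f }
  { d, f }  = ᶜ of { a, b, c, e }
  { e, f }  = ᶜ of { a, b, c, d }
  { a, b, c }  = { a, b } ∪ { c }
  { b, c, e }  = { b } ∪ { c, e }
  { c, e, f }  = ᶜ of { a, b, d }
  { a, b, c, d, e }  = { c, e } ∪ { a, b, d }
  — 34 sets.
Round 4 (25 new):
  { f }  = ᶜ of { a, b, c, d, e }
  { a, c }  = { a } ∪ { c }
  { a, d }  = { a } ∪ { d }
  { a, e }  = { a } ∪ { e }
  { b, e }  = { b } ∪ { e }
  { d, e }  = { e } ∪ { d }
  { a, b, e }  = { a, b } ∪ { e }
  { a, b, f }  = { a, b } ∪ { a, f }
  { a, c, d }  = { c, d } ∪ { a }
  { a, c, e }  = { a } ∪ { c, e }
  { a, c, f }  = { a, f } ∪ { c }
  { a, d, f }  = ᶜ of { b, c, e }
  { b, d, e }  = { e } ∪ { b, d }
  { b, d, f }  = { b } ∪ { d, f }
  { b, e, f }  = { e, f } ∪ { b }
  { c, d, e }  = { c, d } ∪ { e }
  { c, d, f }  = { c, d } ∪ { d, f }
  { d, e, f }  = ᶜ of { a, b, c }
  { a, b, c, f }  = { a, b, c } ∪ { a, f }
  { a, b, d, e }  = { a, b, d } ∪ { e }
  { a, c, d, f }  = { c, d } ∪ { a, f }
  { a, d, e, f }  = ᶜ of { b, c }
  { b, c, d, f }  = { b, c } ∪ { d, f }
  { b, c, e, f }  = { e, f } ∪ { b, c, e }
  { b, d, e, f }  = { e, f } ∪ { b, d }
  — 59 sets.
Round 5: +5 →
  { b, f }  = { b } ∪ { f }
  { c, f }  = ᶜ of { a, b, d, e }
  { a, d, e }  = { d, e } ∪ { a, d }
  { b, c, f }  = { f } ∪ { b, c }
  { a, c, d, e }  = { c, d, e } ∪ { a, c, e }
  — 64 sets.
Round 6: closed — nothing new.

σ(𝒢) = { ∅, { a }, { b }, { c }, { d }, { e }, { f }, { a, b }, { a, c }, { a, d }, { a, e }, { a, f }, { b, c }, { b, d }, { b, e }, { b, f }, { c, d }, { c, e }, { c, f }, { d, e }, { d, f }, { e, f }, { a, b, c }, { a, b, d }, { a, b, e }, { a, b, f }, { a, c, d }, { a, c, e }, { a, c, f }, { a, d, e }, { a, d, f }, { a, e, f }, { b, c, d }, { b, c, e }, { b, c, f }, { b, d, e }, { b, d, f }, { b, e, f }, { c, d, e }, { c, d, f }, { c, e, f }, { d, e, f }, { a, b, c, d }, { a, b, c, e }, { a, b, c, f }, { a, b, d, e }, { a, b, d, f }, { a, b, e, f }, { a, c, d, e }, { a, c, d, f }, { a, c, e, f }, { a, d, e, f }, { b, c, d, e }, { b, c, d, f }, { b, c, e, f }, { b, d, e, f }, { c, d, e, f }, { a, b, c, d, e }, { a, b, c, d, f }, { a, b, c, e, f }, { a, b, d, e, f }, { a, c, d, e, f }, { b, c, d, e, f }, Ω }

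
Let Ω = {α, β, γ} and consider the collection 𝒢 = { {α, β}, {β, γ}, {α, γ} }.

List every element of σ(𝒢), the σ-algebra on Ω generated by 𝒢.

|σ(𝒢)| = 8.  σ(𝒢) = { {}, {α}, {β}, {γ}, {α, β}, {α, γ}, {β, γ}, Ω }

Working:
Start: 𝒢 ∪ {∅, Ω} = { {}, {α, β}, {α, γ}, {β, γ}, Ω }.
Step 1. New:
  {α}  = complement {β, γ}
  {β}  = complement {α, γ}
  {γ}  = complement {α, β}
Step 2: stable.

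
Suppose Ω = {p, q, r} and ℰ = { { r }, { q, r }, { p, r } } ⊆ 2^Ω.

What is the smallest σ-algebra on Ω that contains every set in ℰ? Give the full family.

σ(ℰ) = { ∅, { p }, { q }, { r }, { p, q }, { p, r }, { q, r }, Ω }

Working:
Start: ℰ ∪ {∅, Ω} = { ∅, { r }, { p, r }, { q, r }, Ω }.
Step 1 (3 new):
  { p }  = Ω∖{ q, r }
  { q }  = Ω∖{ p, r }
  { p, q }  = Ω∖{ r }
  |family| = 8
Step 2 adds nothing — fixpoint reached.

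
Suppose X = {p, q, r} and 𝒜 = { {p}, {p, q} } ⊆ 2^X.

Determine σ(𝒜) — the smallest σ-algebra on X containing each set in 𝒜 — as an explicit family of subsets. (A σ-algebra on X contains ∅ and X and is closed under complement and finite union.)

Begin from { {}, {p}, {p, q}, X } (that is, 𝒜 plus ∅ and X).
Iteration 1 adds 2:
  {r}  = complement {p, q}
  {q, r}  = complement {p}
  |family| = 6
Iteration 2: 1 new —
  {p, r}  = {r} ∪ {p}
  |family| = 7
Iteration 3: 1 new —
  {q}  = complement {p, r}
  |family| = 8
After Iteration 4 the family is unchanged; done.

Hence σ(𝒜) has 8 members: { {}, {p}, {q}, {r}, {p, q}, {p, r}, {q, r}, X }.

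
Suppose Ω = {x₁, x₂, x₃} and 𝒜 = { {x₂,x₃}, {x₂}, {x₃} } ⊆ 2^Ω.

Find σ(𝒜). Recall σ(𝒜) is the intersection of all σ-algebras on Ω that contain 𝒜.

|σ(𝒜)| = 8.  σ(𝒜) = { {}, {x₁}, {x₂}, {x₃}, {x₁,x₂}, {x₁,x₃}, {x₂,x₃}, Ω }

Derivation:
Start: 𝒜 ∪ {∅, Ω} = { {}, {x₂}, {x₃}, {x₂,x₃}, Ω }.
Iteration 1: 3 new —
  {x₁}  = Ω∖{x₂,x₃}
  {x₁,x₂}  = Ω∖{x₃}
  {x₁,x₃}  = Ω∖{x₂}
  — 8 sets.
Iteration 2: no new sets; the family is a σ-algebra.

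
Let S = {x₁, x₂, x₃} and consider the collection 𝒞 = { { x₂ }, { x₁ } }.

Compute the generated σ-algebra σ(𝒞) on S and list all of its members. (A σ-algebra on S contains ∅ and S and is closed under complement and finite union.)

Initial family (4 sets): { {}, { x₁ }, { x₂ }, S }.
Step 1 adds 3:
  { x₁, x₂ }  = { x₂ } ∪ { x₁ }
  { x₁, x₃ }  = { x₂ }ᶜ
  { x₂, x₃ }  = { x₁ }ᶜ
  [7 total]
Step 2. New:
  { x₃ }  = { x₁, x₂ }ᶜ
  [8 total]
Step 3: no new sets; the family is a σ-algebra.

|σ(𝒞)| = 8.  σ(𝒞) = { {}, { x₁ }, { x₂ }, { x₃ }, { x₁, x₂ }, { x₁, x₃ }, { x₂, x₃ }, S }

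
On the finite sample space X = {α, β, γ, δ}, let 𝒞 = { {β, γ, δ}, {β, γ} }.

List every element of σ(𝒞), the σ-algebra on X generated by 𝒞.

|σ(𝒞)| = 8.  σ(𝒞) = { {}, {α}, {δ}, {α, δ}, {β, γ}, {α, β, γ}, {β, γ, δ}, X }

Derivation:
Seed the family with 𝒞 together with ∅ and X: { {}, {β, γ}, {β, γ, δ}, X }.
Pass 1 (2 new):
  {α}  = ᶜ of {β, γ, δ}
  {α, δ}  = ᶜ of {β, γ}
Pass 2: +1 →
  {α, β, γ}  = {β, γ} ∪ {α}
Pass 3 (1 new):
  {δ}  = ᶜ of {α, β, γ}
Pass 4: closed — nothing new.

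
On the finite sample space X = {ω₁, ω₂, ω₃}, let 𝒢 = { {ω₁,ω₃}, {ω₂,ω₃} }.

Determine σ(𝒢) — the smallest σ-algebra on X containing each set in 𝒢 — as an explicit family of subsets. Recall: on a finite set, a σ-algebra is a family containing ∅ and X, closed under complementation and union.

|σ(𝒢)| = 8.  σ(𝒢) = { {}, {ω₁}, {ω₂}, {ω₃}, {ω₁,ω₂}, {ω₁,ω₃}, {ω₂,ω₃}, X }

Derivation:
Start: 𝒢 ∪ {∅, X} = { {}, {ω₁,ω₃}, {ω₂,ω₃}, X }.
Round 1 (2 new):
  {ω₁}  = ᶜ of {ω₂,ω₃}
  {ω₂}  = ᶜ of {ω₁,ω₃}
  (now 6)
Round 2 (1 new):
  {ω₁,ω₂}  = {ω₂} ∪ {ω₁}
  (now 7)
Round 3: +1 →
  {ω₃}  = ᶜ of {ω₁,ω₂}
  (now 8)
Round 4 adds nothing — fixpoint reached.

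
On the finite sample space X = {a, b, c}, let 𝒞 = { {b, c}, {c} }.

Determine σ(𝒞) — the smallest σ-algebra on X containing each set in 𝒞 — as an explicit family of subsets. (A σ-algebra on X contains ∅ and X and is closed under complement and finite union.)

|σ(𝒞)| = 8.  σ(𝒞) = { {}, {a}, {b}, {c}, {a, b}, {a, c}, {b, c}, X }

Check:
Initial family (4 sets): { {}, {c}, {b, c}, X }.
Step 1 adds 2:
  {a}  = X∖{b, c}
  {a, b}  = X∖{c}
  [6 total]
Step 2. New:
  {a, c}  = {c} ∪ {a}
  [7 total]
Step 3 adds 1:
  {b}  = X∖{a, c}
  [8 total]
Step 4: closed — nothing new.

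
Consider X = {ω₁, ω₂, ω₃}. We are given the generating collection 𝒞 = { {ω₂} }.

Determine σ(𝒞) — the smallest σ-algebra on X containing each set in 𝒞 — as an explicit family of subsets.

Begin from { {}, {ω₂}, X } (that is, 𝒞 plus ∅ and X).
Step 1 adds 1:
  {ω₁, ω₃}  = X∖{ω₂}
  [4 total]
Step 2: no new sets; the family is a σ-algebra.

Hence σ(𝒞) has 4 members: { {}, {ω₂}, {ω₁, ω₃}, X }.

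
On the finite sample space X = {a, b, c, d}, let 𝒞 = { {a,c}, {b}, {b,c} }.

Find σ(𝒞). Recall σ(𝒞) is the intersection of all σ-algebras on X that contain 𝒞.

Seed the family with 𝒞 together with ∅ and X: { ∅, {b}, {a,c}, {b,c}, X }.
Step 1 adds 4:
  {a,d}  = ᶜ of {b,c}
  {b,d}  = ᶜ of {a,c}
  {a,b,c}  = {b,c} ∪ {a,c}
  {a,c,d}  = ᶜ of {b}
  [9 total]
Step 2: 3 new —
  {d}  = ᶜ of {a,b,c}
  {a,b,d}  = {b} ∪ {a,d}
  {b,c,d}  = {b,c} ∪ {b,d}
  [12 total]
Step 3: 2 new —
  {a}  = ᶜ of {b,c,d}
  {c}  = ᶜ of {a,b,d}
  [14 total]
Step 4: +2 →
  {a,b}  = {b} ∪ {a}
  {c,d}  = {c} ∪ {d}
  [16 total]
Step 5 adds nothing — fixpoint reached.

σ(𝒞) = { ∅, {a}, {b}, {c}, {d}, {a,b}, {a,c}, {a,d}, {b,c}, {b,d}, {c,d}, {a,b,c}, {a,b,d}, {a,c,d}, {b,c,d}, X }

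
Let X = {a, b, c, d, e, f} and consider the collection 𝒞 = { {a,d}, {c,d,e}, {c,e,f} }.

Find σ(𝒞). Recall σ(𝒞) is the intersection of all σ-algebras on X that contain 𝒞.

σ(𝒞) (32 sets): { ∅, {a}, {b}, {d}, {f}, {a,b}, {a,d}, {a,f}, {b,d}, {b,f}, {c,e}, {d,f}, {a,b,d}, {a,b,f}, {a,c,e}, {a,d,f}, {b,c,e}, {b,d,f}, {c,d,e}, {c,e,f}, {a,b,c,e}, {a,b,d,f}, {a,c,d,e}, {a,c,e,f}, {b,c,d,e}, {b,c,e,f}, {c,d,e,f}, {a,b,c,d,e}, {a,b,c,e,f}, {a,c,d,e,f}, {b,c,d,e,f}, X }

Working:
Start: 𝒞 ∪ {∅, X} = { ∅, {a,d}, {c,d,e}, {c,e,f}, X }.
Pass 1. New:
  {a,b,d}  = complement {c,e,f}
  {a,b,f}  = complement {c,d,e}
  {a,c,d,e}  = {c,d,e} ∪ {a,d}
  {b,c,e,f}  = complement {a,d}
  {c,d,e,f}  = {c,d,e} ∪ {c,e,f}
  {a,c,d,e,f}  = {a,d} ∪ {c,e,f}
  |family| = 11
Pass 2: 7 new —
  {b}  = complement {a,c,d,e,f}
  {a,b}  = complement {c,d,e,f}
  {b,f}  = complement {a,c,d,e}
  {a,b,d,f}  = {a,b,d} ∪ {a,b,f}
  {a,b,c,d,e}  = {c,d,e} ∪ {a,b,d}
  {a,b,c,e,f}  = {c,e,f} ∪ {a,b,f}
  {b,c,d,e,f}  = {c,d,e} ∪ {b,c,e,f}
  |family| = 18
Pass 3. New:
  {a}  = complement {b,c,d,e,f}
  {d}  = complement {a,b,c,e,f}
  {f}  = complement {a,b,c,d,e}
  {c,e}  = complement {a,b,d,f}
  {b,c,d,e}  = {c,d,e} ∪ {b}
  |family| = 23
Pass 4: +9 →
  {a,f}  = complement {b,c,d,e}
  {b,d}  = {b} ∪ {d}
  {d,f}  = {f} ∪ {d}
  {a,c,e}  = {a} ∪ {c,e}
  {a,d,f}  = {f} ∪ {a,d}
  {b,c,e}  = {b} ∪ {c,e}
  {b,d,f}  = {b,f} ∪ {d}
  {a,b,c,e}  = {a,b} ∪ {c,e}
  {a,c,e,f}  = {a} ∪ {c,e,f}
  |family| = 32
Pass 5: no new sets; the family is a σ-algebra.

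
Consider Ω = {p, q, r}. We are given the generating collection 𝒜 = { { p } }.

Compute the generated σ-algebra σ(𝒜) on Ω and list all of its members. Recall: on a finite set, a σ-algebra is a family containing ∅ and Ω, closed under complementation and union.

Start: 𝒜 ∪ {∅, Ω} = { {  }, { p }, Ω }.
Round 1: 1 new —
  { q, r }  = { p }ᶜ
Round 2 adds nothing — fixpoint reached.

|σ(𝒜)| = 4.  σ(𝒜) = { {  }, { p }, { q, r }, Ω }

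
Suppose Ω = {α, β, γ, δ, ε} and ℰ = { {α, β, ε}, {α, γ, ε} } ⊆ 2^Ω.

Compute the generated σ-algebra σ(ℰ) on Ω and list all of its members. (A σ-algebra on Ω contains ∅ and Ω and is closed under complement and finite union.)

Take S₀ = ℰ ∪ {∅, Ω} = { {}, {α, β, ε}, {α, γ, ε}, Ω }.
Round 1 adds 3:
  {β, δ}  = {α, γ, ε}ᶜ
  {γ, δ}  = {α, β, ε}ᶜ
  {α, β, γ, ε}  = {α, γ, ε} ∪ {α, β, ε}
  (now 7)
Round 2: 4 new —
  {δ}  = {α, β, γ, ε}ᶜ
  {β, γ, δ}  = {γ, δ} ∪ {β, δ}
  {α, β, δ, ε}  = {α, β, ε} ∪ {β, δ}
  {α, γ, δ, ε}  = {γ, δ} ∪ {α, γ, ε}
  (now 11)
Round 3: +3 →
  {β}  = {α, γ, δ, ε}ᶜ
  {γ}  = {α, β, δ, ε}ᶜ
  {α, ε}  = {β, γ, δ}ᶜ
  (now 14)
Round 4: 2 new —
  {β, γ}  = {γ} ∪ {β}
  {α, δ, ε}  = {α, ε} ∪ {δ}
  (now 16)
Round 5: closed — nothing new.

σ(ℰ) = { {}, {β}, {γ}, {δ}, {α, ε}, {β, γ}, {β, δ}, {γ, δ}, {α, β, ε}, {α, γ, ε}, {α, δ, ε}, {β, γ, δ}, {α, β, γ, ε}, {α, β, δ, ε}, {α, γ, δ, ε}, Ω }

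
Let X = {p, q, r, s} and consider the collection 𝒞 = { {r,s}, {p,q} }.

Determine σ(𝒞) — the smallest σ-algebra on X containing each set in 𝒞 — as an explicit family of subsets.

|σ(𝒞)| = 4.  σ(𝒞) = { {}, {p,q}, {r,s}, X }

Trace:
Initial family (4 sets): { {}, {p,q}, {r,s}, X }.
After Pass 1 the family is unchanged; done.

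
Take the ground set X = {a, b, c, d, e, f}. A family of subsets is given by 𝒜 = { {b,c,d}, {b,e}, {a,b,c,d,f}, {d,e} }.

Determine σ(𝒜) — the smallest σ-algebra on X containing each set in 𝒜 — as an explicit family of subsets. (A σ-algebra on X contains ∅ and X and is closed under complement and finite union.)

Seed the family with 𝒜 together with ∅ and X: { {}, {b,e}, {d,e}, {b,c,d}, {a,b,c,d,f}, X }.
Iteration 1 adds 6:
  {e}  = X∖{a,b,c,d,f}
  {a,e,f}  = X∖{b,c,d}
  {b,d,e}  = {d,e} ∪ {b,e}
  {a,b,c,f}  = X∖{d,e}
  {a,c,d,f}  = X∖{b,e}
  {b,c,d,e}  = {d,e} ∪ {b,c,d}
  (now 12)
Iteration 2 adds 7:
  {a,f}  = X∖{b,c,d,e}
  {a,c,f}  = X∖{b,d,e}
  {a,b,e,f}  = {b,e} ∪ {a,e,f}
  {a,d,e,f}  = {d,e} ∪ {a,e,f}
  {a,b,c,e,f}  = {b,e} ∪ {a,b,c,f}
  {a,b,d,e,f}  = {a,e,f} ∪ {b,d,e}
  {a,c,d,e,f}  = {e} ∪ {a,c,d,f}
  (now 19)
Iteration 3. New:
  {b}  = X∖{a,c,d,e,f}
  {c}  = X∖{a,b,d,e,f}
  {d}  = X∖{a,b,c,e,f}
  {b,c}  = X∖{a,d,e,f}
  {c,d}  = X∖{a,b,e,f}
  {a,c,e,f}  = {a,c,f} ∪ {a,e,f}
  (now 25)
Iteration 4. New:
  {b,d}  = X∖{a,c,e,f}
  {c,e}  = {e} ∪ {c}
  {a,b,f}  = {a,f} ∪ {b}
  {a,d,f}  = {a,f} ∪ {d}
  {b,c,e}  = {b,e} ∪ {c}
  {c,d,e}  = {c,d} ∪ {e}
  (now 31)
Iteration 5: 1 new —
  {a,b,d,f}  = X∖{c,e}
  (now 32)
Iteration 6: already closed under ᶜ and ∪.

Therefore σ(𝒜) = { {}, {b}, {c}, {d}, {e}, {a,f}, {b,c}, {b,d}, {b,e}, {c,d}, {c,e}, {d,e}, {a,b,f}, {a,c,f}, {a,d,f}, {a,e,f}, {b,c,d}, {b,c,e}, {b,d,e}, {c,d,e}, {a,b,c,f}, {a,b,d,f}, {a,b,e,f}, {a,c,d,f}, {a,c,e,f}, {a,d,e,f}, {b,c,d,e}, {a,b,c,d,f}, {a,b,c,e,f}, {a,b,d,e,f}, {a,c,d,e,f}, X } (|σ(𝒜)| = 32).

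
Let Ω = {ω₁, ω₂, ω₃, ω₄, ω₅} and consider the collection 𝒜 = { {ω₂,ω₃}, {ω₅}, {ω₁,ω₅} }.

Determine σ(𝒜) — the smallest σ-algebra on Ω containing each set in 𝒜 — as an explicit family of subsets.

Initial family (5 sets): { ∅, {ω₅}, {ω₁,ω₅}, {ω₂,ω₃}, Ω }.
Pass 1. New:
  {ω₁,ω₄,ω₅}  = ᶜ of {ω₂,ω₃}
  {ω₂,ω₃,ω₄}  = ᶜ of {ω₁,ω₅}
  {ω₂,ω₃,ω₅}  = {ω₂,ω₃} ∪ {ω₅}
  {ω₁,ω₂,ω₃,ω₄}  = ᶜ of {ω₅}
  {ω₁,ω₂,ω₃,ω₅}  = {ω₂,ω₃} ∪ {ω₁,ω₅}
  |family| = 10
Pass 2: 3 new —
  {ω₄}  = ᶜ of {ω₁,ω₂,ω₃,ω₅}
  {ω₁,ω₄}  = ᶜ of {ω₂,ω₃,ω₅}
  {ω₂,ω₃,ω₄,ω₅}  = {ω₂,ω₃,ω₄} ∪ {ω₅}
  |family| = 13
Pass 3: +2 →
  {ω₁}  = ᶜ of {ω₂,ω₃,ω₄,ω₅}
  {ω₄,ω₅}  = {ω₄} ∪ {ω₅}
  |family| = 15
Pass 4. New:
  {ω₁,ω₂,ω₃}  = ᶜ of {ω₄,ω₅}
  |family| = 16
Pass 5 adds nothing — fixpoint reached.

Hence σ(𝒜) has 16 members: { ∅, {ω₁}, {ω₄}, {ω₅}, {ω₁,ω₄}, {ω₁,ω₅}, {ω₂,ω₃}, {ω₄,ω₅}, {ω₁,ω₂,ω₃}, {ω₁,ω₄,ω₅}, {ω₂,ω₃,ω₄}, {ω₂,ω₃,ω₅}, {ω₁,ω₂,ω₃,ω₄}, {ω₁,ω₂,ω₃,ω₅}, {ω₂,ω₃,ω₄,ω₅}, Ω }.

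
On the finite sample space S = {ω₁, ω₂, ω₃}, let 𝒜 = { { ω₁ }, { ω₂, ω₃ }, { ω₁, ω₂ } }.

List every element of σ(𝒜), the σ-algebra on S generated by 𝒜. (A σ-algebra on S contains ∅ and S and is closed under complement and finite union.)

Answer: σ(𝒜) = { {  }, { ω₁ }, { ω₂ }, { ω₃ }, { ω₁, ω₂ }, { ω₁, ω₃ }, { ω₂, ω₃ }, S }

Derivation:
Start: 𝒜 ∪ {∅, S} = { {  }, { ω₁ }, { ω₁, ω₂ }, { ω₂, ω₃ }, S }.
Iteration 1 adds 1:
  { ω₃ }  = { ω₁, ω₂ }ᶜ
  — 6 sets.
Iteration 2 adds 1:
  { ω₁, ω₃ }  = { ω₃ } ∪ { ω₁ }
  — 7 sets.
Iteration 3. New:
  { ω₂ }  = { ω₁, ω₃ }ᶜ
  — 8 sets.
Iteration 4: already closed under ᶜ and ∪.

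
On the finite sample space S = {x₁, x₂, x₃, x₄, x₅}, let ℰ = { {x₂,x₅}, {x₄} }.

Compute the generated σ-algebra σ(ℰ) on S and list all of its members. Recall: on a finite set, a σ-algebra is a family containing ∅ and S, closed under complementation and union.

Answer: σ(ℰ) = { ∅, {x₄}, {x₁,x₃}, {x₂,x₅}, {x₁,x₃,x₄}, {x₂,x₄,x₅}, {x₁,x₂,x₃,x₅}, S }

Trace:
Seed the family with ℰ together with ∅ and S: { ∅, {x₄}, {x₂,x₅}, S }.
Pass 1: 3 new —
  {x₁,x₃,x₄}  = S∖{x₂,x₅}
  {x₂,x₄,x₅}  = {x₂,x₅} ∪ {x₄}
  {x₁,x₂,x₃,x₅}  = S∖{x₄}
  [7 total]
Pass 2: 1 new —
  {x₁,x₃}  = S∖{x₂,x₄,x₅}
  [8 total]
Pass 3 adds nothing — fixpoint reached.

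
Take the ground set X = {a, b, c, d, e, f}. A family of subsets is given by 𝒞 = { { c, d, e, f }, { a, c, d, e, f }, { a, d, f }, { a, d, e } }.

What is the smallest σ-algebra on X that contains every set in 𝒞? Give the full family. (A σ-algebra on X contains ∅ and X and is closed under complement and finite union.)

Start: 𝒞 ∪ {∅, X} = { {  }, { a, d, e }, { a, d, f }, { c, d, e, f }, { a, c, d, e, f }, X }.
Iteration 1 adds 5:
  { b }  = complement { a, c, d, e, f }
  { a, b }  = complement { c, d, e, f }
  { b, c, e }  = complement { a, d, f }
  { b, c, f }  = complement { a, d, e }
  { a, d, e, f }  = { a, d, e } ∪ { a, d, f }
  (now 11)
Iteration 2 adds 10:
  { b, c }  = complement { a, d, e, f }
  { a, b, c, e }  = { a, b } ∪ { b, c, e }
  { a, b, c, f }  = { a, b } ∪ { b, c, f }
  { a, b, d, e }  = { a, d, e } ∪ { a, b }
  { a, b, d, f }  = { a, b } ∪ { a, d, f }
  { b, c, e, f }  = { b, c, f } ∪ { b, c, e }
  { a, b, c, d, e }  = { a, d, e } ∪ { b, c, e }
  { a, b, c, d, f }  = { b, c, f } ∪ { a, d, f }
  { a, b, d, e, f }  = { a, b } ∪ { a, d, e, f }
  { b, c, d, e, f }  = { c, d, e, f } ∪ { b, c, f }
  (now 21)
Iteration 3 adds 11:
  { a }  = complement { b, c, d, e, f }
  { c }  = complement { a, b, d, e, f }
  { e }  = complement { a, b, c, d, f }
  { f }  = complement { a, b, c, d, e }
  { a, d }  = complement { b, c, e, f }
  { c, e }  = complement { a, b, d, f }
  { c, f }  = complement { a, b, d, e }
  { d, e }  = complement { a, b, c, f }
  { d, f }  = complement { a, b, c, e }
  { a, b, c }  = { a, b } ∪ { b, c }
  { a, b, c, e, f }  = { b, c, e, f } ∪ { a, b }
  (now 32)
Iteration 4 (24 new):
  { d }  = complement { a, b, c, e, f }
  { a, c }  = { c } ∪ { a }
  { a, e }  = { e } ∪ { a }
  { a, f }  = { f } ∪ { a }
  { b, e }  = { b } ∪ { e }
  { b, f }  = { b } ∪ { f }
  { e, f }  = { f } ∪ { e }
  { a, b, d }  = { a, b } ∪ { a, d }
  { a, b, e }  = { a, b } ∪ { e }
  { a, b, f }  = { a, b } ∪ { f }
  { a, c, d }  = { c } ∪ { a, d }
  { a, c, e }  = { c, e } ∪ { a }
  { a, c, f }  = { c, f } ∪ { a }
  { b, d, e }  = { b } ∪ { d, e }
  { b, d, f }  = { b } ∪ { d, f }
  { c, d, e }  = { d, e } ∪ { c }
  { c, d, f }  = { c } ∪ { d, f }
  { c, e, f }  = { f } ∪ { c, e }
  { d, e, f }  = complement { a, b, c }
  { a, b, c, d }  = { a, b, c } ∪ { a, d }
  { a, c, d, e }  = { a, d, e } ∪ { c }
  { a, c, d, f }  = { a, d, f } ∪ { c }
  { b, c, d, e }  = { d, e } ∪ { b, c, e }
  { b, c, d, f }  = { b, c, f } ∪ { d, f }
  (now 56)
Iteration 5 adds 8:
  { b, d }  = { b } ∪ { d }
  { c, d }  = { c } ∪ { d }
  { a, e, f }  = { e, f } ∪ { a, f }
  { b, c, d }  = { b, c } ∪ { d }
  { b, e, f }  = complement { a, c, d }
  { a, b, e, f }  = { b, e } ∪ { a, f }
  { a, c, e, f }  = { e, f } ∪ { a, c, f }
  { b, d, e, f }  = complement { a, c }
  (now 64)
Iteration 6: closed — nothing new.

σ(𝒞) = { {  }, { a }, { b }, { c }, { d }, { e }, { f }, { a, b }, { a, c }, { a, d }, { a, e }, { a, f }, { b, c }, { b, d }, { b, e }, { b, f }, { c, d }, { c, e }, { c, f }, { d, e }, { d, f }, { e, f }, { a, b, c }, { a, b, d }, { a, b, e }, { a, b, f }, { a, c, d }, { a, c, e }, { a, c, f }, { a, d, e }, { a, d, f }, { a, e, f }, { b, c, d }, { b, c, e }, { b, c, f }, { b, d, e }, { b, d, f }, { b, e, f }, { c, d, e }, { c, d, f }, { c, e, f }, { d, e, f }, { a, b, c, d }, { a, b, c, e }, { a, b, c, f }, { a, b, d, e }, { a, b, d, f }, { a, b, e, f }, { a, c, d, e }, { a, c, d, f }, { a, c, e, f }, { a, d, e, f }, { b, c, d, e }, { b, c, d, f }, { b, c, e, f }, { b, d, e, f }, { c, d, e, f }, { a, b, c, d, e }, { a, b, c, d, f }, { a, b, c, e, f }, { a, b, d, e, f }, { a, c, d, e, f }, { b, c, d, e, f }, X }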